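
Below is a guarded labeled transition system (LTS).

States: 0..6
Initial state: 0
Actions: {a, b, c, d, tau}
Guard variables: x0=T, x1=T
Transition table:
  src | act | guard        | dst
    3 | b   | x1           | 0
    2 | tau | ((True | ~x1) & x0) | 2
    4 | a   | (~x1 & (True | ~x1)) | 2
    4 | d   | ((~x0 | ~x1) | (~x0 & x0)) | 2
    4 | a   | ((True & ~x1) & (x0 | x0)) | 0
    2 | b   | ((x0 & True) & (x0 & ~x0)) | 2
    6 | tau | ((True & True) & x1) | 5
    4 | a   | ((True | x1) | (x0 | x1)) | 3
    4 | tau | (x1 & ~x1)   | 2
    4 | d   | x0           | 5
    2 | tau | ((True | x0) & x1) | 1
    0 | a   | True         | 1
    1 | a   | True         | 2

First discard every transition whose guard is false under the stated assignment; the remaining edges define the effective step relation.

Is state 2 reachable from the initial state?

Answer: REACHABLE

Analysis:
After dropping false guards: 8 live edges.
depth 0: {0}
depth 1: {1}  total {0,1}
depth 2: {2}  total {0,1,2}
Reachable = {0,1,2}
Path to 2: a·a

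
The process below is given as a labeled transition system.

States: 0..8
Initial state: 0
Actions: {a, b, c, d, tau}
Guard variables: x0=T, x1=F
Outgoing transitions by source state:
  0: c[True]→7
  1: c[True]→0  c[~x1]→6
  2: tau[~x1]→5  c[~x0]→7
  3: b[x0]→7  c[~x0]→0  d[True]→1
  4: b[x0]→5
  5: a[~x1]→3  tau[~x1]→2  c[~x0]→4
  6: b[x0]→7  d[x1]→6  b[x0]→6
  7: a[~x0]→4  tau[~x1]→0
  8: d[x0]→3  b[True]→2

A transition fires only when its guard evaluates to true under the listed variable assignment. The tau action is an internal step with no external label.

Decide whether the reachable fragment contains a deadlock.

R = {0,7}
  0: c→7  [deg 1]
  7: tau→0  [deg 1]

Answer: DEADLOCK-FREE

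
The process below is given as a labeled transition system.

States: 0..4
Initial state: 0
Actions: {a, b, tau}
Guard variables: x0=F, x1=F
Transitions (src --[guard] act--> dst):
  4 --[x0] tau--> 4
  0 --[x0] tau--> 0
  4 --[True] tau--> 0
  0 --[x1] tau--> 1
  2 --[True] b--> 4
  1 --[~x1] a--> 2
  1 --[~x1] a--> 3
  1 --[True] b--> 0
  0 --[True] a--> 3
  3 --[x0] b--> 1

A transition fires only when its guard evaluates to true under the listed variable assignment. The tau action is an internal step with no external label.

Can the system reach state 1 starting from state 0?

After dropping false guards: 6 live edges.
depth 0: {0}
depth 1: {3}  total {0,3}
Reachable = {0,3}

Answer: UNREACHABLE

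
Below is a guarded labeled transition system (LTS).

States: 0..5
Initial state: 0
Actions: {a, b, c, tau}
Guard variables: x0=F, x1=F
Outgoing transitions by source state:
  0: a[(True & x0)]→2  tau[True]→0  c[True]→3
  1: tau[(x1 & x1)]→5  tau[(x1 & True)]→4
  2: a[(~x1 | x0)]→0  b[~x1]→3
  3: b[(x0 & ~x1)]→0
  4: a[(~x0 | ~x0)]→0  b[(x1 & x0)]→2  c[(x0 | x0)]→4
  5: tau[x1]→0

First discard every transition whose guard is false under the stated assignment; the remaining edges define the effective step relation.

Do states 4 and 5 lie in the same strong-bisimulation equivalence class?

Answer: NOT BISIMILAR

Trace:
Bisimulation quotient by refinement:
  P[0] = {{0,1,2,3,4,5}}
  P[1] = {{0},{1,3,5},{2},{4}}
Fixed point at round 2; 4 class(es).
class of 4: {4}; class of 5: {1,3,5}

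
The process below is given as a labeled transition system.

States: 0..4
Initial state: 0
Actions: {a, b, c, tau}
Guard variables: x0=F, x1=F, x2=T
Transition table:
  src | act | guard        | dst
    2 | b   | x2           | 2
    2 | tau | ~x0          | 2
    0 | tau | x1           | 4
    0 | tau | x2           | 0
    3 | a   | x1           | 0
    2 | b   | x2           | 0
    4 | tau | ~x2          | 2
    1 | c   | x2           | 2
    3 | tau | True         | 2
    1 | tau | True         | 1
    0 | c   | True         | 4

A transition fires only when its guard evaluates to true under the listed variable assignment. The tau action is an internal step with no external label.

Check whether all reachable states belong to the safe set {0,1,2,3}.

Answer: INVARIANT VIOLATED at state 4

Working:
Inv-set: {0,1,2,3}
Reachable = {0,4}
  0: ok
  4: VIOLATES
reach 4 via c — violates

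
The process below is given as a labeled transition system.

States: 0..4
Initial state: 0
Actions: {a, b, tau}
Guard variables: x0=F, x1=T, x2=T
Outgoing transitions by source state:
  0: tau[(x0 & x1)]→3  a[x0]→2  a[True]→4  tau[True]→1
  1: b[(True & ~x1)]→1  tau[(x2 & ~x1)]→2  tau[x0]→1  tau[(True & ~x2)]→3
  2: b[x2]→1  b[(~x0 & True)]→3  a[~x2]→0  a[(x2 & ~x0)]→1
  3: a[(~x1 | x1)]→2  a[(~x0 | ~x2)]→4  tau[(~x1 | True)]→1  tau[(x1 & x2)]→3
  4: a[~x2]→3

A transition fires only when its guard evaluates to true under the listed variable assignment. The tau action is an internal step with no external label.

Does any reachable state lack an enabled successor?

Answer: DEADLOCK at state 1

Trace:
R = {0,1,4}
  0: a→4  tau→1  [2 out]
  1: ∅  [no exit]
  4: ∅  [no exit]
trace reaching 1: tau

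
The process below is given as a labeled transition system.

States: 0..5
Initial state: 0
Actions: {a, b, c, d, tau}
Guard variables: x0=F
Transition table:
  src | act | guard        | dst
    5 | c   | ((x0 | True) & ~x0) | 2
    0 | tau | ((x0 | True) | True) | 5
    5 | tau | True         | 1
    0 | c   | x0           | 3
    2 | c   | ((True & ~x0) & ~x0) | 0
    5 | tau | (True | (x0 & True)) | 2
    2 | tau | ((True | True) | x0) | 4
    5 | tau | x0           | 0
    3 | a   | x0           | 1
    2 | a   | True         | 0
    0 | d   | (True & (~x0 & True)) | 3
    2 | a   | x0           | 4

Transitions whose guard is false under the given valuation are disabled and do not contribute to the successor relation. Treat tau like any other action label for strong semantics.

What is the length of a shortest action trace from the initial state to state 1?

Answer: 2

Trace:
Breadth-first toward 1:
  depth 0: {0}
  depth 1: {3,5}
  depth 2: {1,2}
1 enters at depth 2; path tau·tau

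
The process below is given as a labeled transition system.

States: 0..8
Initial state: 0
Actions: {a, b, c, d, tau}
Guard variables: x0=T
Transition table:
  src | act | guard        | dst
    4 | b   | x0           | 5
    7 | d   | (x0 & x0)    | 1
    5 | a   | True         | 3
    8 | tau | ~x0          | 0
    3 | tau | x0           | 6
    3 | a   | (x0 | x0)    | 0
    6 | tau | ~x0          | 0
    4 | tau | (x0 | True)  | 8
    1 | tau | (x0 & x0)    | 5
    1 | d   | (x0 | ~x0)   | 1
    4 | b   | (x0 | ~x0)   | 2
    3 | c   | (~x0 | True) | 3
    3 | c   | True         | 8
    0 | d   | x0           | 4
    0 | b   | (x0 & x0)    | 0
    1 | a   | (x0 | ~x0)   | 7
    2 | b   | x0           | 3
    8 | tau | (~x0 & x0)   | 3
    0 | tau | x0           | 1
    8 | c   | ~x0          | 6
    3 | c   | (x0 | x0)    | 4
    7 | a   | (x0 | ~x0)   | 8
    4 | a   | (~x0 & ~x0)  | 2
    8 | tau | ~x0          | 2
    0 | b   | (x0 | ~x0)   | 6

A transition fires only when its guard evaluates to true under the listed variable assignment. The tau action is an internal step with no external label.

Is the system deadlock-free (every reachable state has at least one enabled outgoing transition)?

Answer: DEADLOCK at state 6

Working:
R = {0,1,2,3,4,5,6,7,8}
  0: b→0  b→6  d→4  tau→1  [4 exit(s)]
  1: a→7  d→1  tau→5  [3 exit(s)]
  2: b→3  [1 exit(s)]
  3: a→0  c→3  c→4  c→8  tau→6  [5 exit(s)]
  4: b→2  b→5  tau→8  [3 exit(s)]
  5: a→3  [1 exit(s)]
  6: ∅  [no exit]
  7: a→8  d→1  [2 exit(s)]
  8: ∅  [no exit]
Path to 6: b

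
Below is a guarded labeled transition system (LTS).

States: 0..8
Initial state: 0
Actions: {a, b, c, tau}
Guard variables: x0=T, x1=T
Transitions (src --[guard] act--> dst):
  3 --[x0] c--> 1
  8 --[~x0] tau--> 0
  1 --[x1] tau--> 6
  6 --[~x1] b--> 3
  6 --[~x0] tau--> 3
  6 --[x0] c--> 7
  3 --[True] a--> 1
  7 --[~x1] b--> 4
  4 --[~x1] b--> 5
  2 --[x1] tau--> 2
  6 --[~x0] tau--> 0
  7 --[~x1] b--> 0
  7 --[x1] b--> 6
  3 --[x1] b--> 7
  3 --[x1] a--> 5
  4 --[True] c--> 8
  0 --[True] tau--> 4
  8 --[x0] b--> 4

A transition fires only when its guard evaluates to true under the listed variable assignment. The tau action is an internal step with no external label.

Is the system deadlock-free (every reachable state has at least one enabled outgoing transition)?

Answer: DEADLOCK-FREE

Trace:
Reachable = {0,4,8}
  0: tau→4  [1 exit(s)]
  4: c→8  [1 exit(s)]
  8: b→4  [1 exit(s)]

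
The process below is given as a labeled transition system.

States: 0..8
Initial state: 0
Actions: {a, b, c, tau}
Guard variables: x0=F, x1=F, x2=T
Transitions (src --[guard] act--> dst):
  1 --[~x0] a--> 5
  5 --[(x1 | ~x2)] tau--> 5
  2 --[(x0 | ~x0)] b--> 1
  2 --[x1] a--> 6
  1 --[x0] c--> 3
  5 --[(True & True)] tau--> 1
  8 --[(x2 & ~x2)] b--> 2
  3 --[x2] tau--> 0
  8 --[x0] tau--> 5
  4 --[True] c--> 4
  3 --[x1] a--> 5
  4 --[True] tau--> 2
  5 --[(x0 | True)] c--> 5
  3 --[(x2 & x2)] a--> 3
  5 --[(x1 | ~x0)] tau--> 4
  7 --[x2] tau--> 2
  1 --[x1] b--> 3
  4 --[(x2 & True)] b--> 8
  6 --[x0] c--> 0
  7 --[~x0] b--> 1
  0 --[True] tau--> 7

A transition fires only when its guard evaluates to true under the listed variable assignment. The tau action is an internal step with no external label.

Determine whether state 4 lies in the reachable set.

Answer: REACHABLE

Analysis:
Guard filter leaves 13 enabled edge(s).
Layer 0: {0}
Layer 1: {7}  total {0,7}
Layer 2: {1,2}  total {0,1,2,7}
Layer 3: {5}  total {0,1,2,5,7}
Layer 4: {4}  total {0,1,2,4,5,7}
Layer 5: {8}  total {0,1,2,4,5,7,8}
R = {0,1,2,4,5,7,8}
witness 4: tau·b·a·tau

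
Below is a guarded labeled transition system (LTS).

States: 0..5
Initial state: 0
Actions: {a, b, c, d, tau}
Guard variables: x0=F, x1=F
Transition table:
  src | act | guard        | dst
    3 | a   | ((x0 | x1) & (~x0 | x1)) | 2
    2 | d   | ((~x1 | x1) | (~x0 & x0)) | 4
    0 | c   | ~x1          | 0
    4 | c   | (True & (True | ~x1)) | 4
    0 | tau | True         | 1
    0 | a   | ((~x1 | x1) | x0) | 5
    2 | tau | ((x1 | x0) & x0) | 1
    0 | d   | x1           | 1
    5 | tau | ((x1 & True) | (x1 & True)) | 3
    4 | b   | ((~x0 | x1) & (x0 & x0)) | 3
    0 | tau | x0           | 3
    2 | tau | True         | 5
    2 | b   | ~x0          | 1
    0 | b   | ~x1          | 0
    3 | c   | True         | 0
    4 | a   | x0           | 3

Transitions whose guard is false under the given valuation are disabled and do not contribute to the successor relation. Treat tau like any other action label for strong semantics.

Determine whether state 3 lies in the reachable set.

Guard filter leaves 9 enabled edge(s).
Layer 0: {0}
Layer 1: {1,5}  now seen {0,1,5}
R = {0,1,5}

Answer: UNREACHABLE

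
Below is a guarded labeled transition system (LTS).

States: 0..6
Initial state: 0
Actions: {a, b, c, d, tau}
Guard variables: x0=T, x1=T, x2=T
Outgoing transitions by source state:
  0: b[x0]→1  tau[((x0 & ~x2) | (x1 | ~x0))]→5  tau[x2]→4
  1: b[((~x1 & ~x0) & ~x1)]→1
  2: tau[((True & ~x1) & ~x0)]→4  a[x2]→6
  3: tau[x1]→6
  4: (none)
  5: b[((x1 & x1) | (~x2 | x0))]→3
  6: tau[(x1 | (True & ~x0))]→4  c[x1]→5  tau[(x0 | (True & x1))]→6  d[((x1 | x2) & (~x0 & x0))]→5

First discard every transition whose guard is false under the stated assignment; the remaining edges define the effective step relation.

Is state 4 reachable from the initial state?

Answer: REACHABLE

Working:
After dropping false guards: 9 live edges.
Layer 0: {0}
Layer 1: {1,4,5}  total {0,1,4,5}
Layer 2: {3}  total {0,1,3,4,5}
Layer 3: {6}  total {0,1,3,4,5,6}
Reach set: {0,1,3,4,5,6}
Path to 4: tau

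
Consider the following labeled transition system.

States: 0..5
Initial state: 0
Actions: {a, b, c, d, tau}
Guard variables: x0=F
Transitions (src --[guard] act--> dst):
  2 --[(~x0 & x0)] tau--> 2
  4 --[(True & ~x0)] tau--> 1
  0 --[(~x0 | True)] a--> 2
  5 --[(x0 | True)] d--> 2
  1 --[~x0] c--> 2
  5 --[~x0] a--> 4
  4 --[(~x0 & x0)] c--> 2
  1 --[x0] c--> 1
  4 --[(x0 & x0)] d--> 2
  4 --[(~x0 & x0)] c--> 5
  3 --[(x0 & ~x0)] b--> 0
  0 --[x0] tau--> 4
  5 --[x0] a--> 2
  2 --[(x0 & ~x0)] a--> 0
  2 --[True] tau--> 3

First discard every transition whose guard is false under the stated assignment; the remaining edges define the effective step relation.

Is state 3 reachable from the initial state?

Answer: REACHABLE

Working:
After dropping false guards: 6 live edges.
depth 0: {0}
depth 1: {2}  now seen {0,2}
depth 2: {3}  now seen {0,2,3}
Reach set: {0,2,3}
trace reaching 3: a·tau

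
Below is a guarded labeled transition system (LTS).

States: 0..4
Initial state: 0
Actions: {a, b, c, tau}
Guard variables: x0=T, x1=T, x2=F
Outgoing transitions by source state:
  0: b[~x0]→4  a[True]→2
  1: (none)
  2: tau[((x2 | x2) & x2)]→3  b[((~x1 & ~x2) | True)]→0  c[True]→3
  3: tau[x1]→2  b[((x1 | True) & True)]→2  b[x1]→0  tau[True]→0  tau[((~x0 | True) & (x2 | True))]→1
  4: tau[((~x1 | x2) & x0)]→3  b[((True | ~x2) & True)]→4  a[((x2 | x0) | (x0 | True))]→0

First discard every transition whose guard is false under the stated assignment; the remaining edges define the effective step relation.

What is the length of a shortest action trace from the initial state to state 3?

Breadth-first toward 3:
  depth 0: {0}
  depth 1: {2}
  depth 2: {3}
3 enters at depth 2; path a·c

Answer: 2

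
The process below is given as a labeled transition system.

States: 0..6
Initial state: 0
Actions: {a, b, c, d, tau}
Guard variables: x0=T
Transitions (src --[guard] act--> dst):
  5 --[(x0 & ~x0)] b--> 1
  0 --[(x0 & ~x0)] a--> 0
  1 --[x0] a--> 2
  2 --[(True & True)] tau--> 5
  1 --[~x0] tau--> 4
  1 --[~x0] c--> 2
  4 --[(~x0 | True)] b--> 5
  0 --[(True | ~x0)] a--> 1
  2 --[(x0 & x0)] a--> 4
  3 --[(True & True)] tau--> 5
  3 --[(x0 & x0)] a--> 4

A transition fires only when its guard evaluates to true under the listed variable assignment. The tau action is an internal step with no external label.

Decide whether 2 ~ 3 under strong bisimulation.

Answer: BISIMILAR

Trace:
Bisimulation quotient by refinement:
  P[0] = {{0,1,2,3,4,5,6}}
  P[1] = {{0,1},{2,3},{4},{5,6}}
  P[2] = {{0},{1},{2,3},{4},{5,6}}
Fixed point at round 3; 5 class(es).
class of 2: {2,3}; class of 3: {2,3}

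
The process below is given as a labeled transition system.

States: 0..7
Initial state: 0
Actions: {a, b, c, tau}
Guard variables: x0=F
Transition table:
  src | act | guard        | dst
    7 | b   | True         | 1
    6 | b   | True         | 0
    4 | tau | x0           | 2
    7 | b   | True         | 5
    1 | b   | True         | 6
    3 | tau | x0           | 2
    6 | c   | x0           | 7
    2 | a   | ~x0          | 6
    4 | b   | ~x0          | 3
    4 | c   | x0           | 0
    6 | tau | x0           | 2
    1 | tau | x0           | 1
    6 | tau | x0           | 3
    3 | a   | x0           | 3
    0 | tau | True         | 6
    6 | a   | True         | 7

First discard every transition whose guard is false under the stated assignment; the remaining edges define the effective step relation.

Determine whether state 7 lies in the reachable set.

8 transition(s) survive guard evaluation.
Layer 0: {0}
Layer 1: {6}  now seen {0,6}
Layer 2: {7}  now seen {0,6,7}
Layer 3: {1,5}  now seen {0,1,5,6,7}
Reachable = {0,1,5,6,7}
witness 7: tau·a

Answer: REACHABLE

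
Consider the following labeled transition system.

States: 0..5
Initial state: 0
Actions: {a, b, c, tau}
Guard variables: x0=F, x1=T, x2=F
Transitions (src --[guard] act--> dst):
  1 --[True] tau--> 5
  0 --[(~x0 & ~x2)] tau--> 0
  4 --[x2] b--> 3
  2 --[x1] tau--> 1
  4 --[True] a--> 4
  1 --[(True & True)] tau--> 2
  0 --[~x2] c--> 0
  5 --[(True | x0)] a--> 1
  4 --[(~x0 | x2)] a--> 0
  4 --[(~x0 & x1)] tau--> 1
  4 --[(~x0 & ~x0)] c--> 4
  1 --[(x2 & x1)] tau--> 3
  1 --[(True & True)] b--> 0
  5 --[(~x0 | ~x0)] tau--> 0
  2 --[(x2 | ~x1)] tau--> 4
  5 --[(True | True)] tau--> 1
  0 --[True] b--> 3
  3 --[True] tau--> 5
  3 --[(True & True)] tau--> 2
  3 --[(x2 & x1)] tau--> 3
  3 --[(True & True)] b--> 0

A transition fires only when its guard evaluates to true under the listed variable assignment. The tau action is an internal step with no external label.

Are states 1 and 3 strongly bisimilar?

Compute ~ classes (split until stable):
  round 0: {{0,1,2,3,4,5}}
  round 1: {{0},{1,3},{2},{4},{5}}
5 equivalence class(es) (converged in 2)
class of 1: {1,3}; class of 3: {1,3}

Answer: BISIMILAR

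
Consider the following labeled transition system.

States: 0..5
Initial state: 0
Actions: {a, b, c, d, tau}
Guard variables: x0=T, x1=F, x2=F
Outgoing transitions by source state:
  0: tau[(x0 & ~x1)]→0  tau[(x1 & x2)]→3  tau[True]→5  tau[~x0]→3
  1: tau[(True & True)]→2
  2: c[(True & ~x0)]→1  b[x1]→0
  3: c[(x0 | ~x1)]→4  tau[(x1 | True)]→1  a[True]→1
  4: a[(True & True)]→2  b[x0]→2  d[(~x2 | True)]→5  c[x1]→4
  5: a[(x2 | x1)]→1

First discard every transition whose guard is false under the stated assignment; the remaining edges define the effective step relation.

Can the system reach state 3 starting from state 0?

Answer: UNREACHABLE

Analysis:
Guard filter leaves 9 enabled edge(s).
Layer 0: {0}
Layer 1: {5}  total {0,5}
Reachable = {0,5}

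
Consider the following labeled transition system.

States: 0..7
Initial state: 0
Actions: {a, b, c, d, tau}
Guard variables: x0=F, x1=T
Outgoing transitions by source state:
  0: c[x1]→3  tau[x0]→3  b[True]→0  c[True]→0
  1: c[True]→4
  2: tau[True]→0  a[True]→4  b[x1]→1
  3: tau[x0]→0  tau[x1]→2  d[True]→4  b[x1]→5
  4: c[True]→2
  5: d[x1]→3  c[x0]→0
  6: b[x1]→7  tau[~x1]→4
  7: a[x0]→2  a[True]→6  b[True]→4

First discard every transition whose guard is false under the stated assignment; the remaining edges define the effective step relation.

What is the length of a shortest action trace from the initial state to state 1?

BFS to 1:
  depth 0: {0}
  depth 1: {3}
  depth 2: {2,4,5}
  depth 3: {1}
first hit 1 at d=3 via c·tau·b

Answer: 3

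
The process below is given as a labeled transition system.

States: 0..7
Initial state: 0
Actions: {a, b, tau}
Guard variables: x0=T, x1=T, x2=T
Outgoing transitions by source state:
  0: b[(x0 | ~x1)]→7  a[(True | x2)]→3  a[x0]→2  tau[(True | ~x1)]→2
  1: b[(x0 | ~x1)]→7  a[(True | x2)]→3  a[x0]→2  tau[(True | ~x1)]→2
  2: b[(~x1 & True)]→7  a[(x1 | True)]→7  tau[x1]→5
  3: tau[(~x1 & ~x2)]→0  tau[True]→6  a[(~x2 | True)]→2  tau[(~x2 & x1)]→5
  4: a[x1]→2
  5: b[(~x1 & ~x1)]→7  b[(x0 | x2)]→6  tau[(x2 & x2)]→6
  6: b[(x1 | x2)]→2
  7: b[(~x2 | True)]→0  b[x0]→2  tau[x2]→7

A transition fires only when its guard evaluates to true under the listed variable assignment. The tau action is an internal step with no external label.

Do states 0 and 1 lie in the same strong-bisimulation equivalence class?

Refine partition for ~:
  π0 = {{0,1,2,3,4,5,6,7}}
  π1 = {{0,1},{2,3},{4},{5,7},{6}}
  π2 = {{0,1},{2},{3},{4},{5},{6},{7}}
Fixed point at round 3; 7 class(es).
0∈{0,1}, 1∈{0,1}

Answer: BISIMILAR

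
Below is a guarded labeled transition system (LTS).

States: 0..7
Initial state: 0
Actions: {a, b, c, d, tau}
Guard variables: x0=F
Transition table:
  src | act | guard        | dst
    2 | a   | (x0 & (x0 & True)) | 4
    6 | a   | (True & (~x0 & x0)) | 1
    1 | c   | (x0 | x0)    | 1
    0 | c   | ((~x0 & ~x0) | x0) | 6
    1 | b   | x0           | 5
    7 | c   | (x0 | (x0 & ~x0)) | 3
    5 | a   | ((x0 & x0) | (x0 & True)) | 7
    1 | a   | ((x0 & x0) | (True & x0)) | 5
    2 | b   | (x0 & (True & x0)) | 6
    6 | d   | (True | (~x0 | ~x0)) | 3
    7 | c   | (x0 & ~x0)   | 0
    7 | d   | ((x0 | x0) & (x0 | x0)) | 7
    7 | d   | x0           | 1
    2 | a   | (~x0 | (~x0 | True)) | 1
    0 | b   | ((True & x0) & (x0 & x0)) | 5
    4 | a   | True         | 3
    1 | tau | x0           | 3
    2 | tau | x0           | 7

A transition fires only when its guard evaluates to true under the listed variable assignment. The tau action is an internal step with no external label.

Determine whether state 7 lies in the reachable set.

Answer: UNREACHABLE

Working:
Guard filter leaves 4 enabled edge(s).
L0 = {0}
L1 = {6}  total {0,6}
L2 = {3}  total {0,3,6}
Reachable = {0,3,6}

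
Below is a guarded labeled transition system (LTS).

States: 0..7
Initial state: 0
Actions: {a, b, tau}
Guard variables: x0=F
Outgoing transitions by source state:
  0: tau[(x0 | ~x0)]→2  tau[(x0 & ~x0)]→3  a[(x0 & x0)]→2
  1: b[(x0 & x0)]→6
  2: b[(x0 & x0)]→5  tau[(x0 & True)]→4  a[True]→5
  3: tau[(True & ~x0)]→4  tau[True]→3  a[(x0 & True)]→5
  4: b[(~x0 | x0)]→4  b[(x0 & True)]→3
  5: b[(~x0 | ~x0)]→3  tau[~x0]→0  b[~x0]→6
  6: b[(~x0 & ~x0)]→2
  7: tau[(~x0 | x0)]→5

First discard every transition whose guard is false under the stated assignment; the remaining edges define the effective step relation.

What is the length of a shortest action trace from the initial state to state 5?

Answer: 2

Analysis:
BFS to 5:
  depth 0: {0}
  depth 1: {2}
  depth 2: {5}
first hit 5 at d=2 via tau·a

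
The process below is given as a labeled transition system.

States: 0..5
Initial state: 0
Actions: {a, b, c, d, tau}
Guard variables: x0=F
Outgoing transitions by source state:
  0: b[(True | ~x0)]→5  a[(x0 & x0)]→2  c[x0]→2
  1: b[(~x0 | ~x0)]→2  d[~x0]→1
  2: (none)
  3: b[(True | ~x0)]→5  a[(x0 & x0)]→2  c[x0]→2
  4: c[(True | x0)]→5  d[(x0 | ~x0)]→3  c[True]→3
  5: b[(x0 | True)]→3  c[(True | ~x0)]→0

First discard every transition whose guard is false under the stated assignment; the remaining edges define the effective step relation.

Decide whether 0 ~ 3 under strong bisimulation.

Answer: BISIMILAR

Working:
Compute ~ classes (split until stable):
  P[0] = {{0,1,2,3,4,5}}
  P[1] = {{0,3},{1},{2},{4},{5}}
Fixed point at round 2; 5 class(es).
0∈{0,3}, 3∈{0,3}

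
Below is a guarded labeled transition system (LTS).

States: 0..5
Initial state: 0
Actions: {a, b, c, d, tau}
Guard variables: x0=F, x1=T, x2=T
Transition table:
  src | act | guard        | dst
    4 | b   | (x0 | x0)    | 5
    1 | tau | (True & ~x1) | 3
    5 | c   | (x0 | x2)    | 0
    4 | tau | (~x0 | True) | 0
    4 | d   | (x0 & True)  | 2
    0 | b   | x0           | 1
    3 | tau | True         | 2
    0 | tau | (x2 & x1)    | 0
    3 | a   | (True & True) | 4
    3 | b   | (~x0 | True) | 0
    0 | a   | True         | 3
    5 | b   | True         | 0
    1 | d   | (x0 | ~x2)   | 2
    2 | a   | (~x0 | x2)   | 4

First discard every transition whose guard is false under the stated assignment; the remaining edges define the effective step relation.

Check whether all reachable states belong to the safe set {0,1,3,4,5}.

Answer: INVARIANT VIOLATED at state 2

Working:
Allowed set {0,1,3,4,5}
R = {0,2,3,4}
  0: ✓
  2: outside
  3: ✓
  4: ✓
counterexample path to 2: a·tau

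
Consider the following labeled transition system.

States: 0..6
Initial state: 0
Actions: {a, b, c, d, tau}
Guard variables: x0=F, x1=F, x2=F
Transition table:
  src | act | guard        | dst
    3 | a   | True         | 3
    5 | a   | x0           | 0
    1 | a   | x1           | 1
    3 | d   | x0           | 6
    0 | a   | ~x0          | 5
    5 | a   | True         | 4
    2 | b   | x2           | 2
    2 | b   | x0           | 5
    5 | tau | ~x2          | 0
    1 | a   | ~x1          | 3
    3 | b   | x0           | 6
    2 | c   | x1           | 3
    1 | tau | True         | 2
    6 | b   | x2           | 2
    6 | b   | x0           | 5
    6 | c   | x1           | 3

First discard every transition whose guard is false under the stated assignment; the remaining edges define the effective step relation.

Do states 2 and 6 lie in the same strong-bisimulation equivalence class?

Refine partition for ~:
  P[0] = {{0,1,2,3,4,5,6}}
  P[1] = {{0,3},{1,5},{2,4,6}}
  P[2] = {{0},{1},{2,4,6},{3},{5}}
5 equivalence class(es) (converged in 3)
[2]={2,4,6}  [6]={2,4,6}

Answer: BISIMILAR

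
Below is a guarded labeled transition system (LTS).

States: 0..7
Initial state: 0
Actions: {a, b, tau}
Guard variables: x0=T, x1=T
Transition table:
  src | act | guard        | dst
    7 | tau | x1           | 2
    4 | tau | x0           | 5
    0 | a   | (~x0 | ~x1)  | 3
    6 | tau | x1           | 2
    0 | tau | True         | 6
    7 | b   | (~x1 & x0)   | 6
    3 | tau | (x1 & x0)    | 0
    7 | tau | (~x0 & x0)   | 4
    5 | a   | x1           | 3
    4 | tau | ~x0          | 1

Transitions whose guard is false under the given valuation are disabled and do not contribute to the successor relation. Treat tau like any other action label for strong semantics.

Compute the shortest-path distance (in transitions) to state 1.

Answer: UNREACHABLE

Analysis:
Breadth-first toward 1:
  L0 = {0}
  L1 = {6}
  L2 = {2}
1 never appears.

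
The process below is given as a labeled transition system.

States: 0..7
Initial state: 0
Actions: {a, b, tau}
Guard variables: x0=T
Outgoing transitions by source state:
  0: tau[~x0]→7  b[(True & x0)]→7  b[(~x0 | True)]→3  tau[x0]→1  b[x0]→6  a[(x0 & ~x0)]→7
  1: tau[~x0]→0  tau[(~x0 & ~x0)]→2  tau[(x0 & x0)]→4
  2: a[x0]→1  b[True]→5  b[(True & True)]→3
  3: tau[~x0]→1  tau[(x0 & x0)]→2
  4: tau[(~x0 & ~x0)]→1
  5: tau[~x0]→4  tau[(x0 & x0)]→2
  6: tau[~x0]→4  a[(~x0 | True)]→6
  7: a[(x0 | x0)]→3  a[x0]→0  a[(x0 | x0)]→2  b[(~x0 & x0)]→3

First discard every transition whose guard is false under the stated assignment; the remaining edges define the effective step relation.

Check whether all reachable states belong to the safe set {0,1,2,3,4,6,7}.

Safe = {0,1,2,3,4,6,7}
Reachable = {0,1,2,3,4,5,6,7}
  0: safe
  1: safe
  2: safe
  3: safe
  4: safe
  5: outside
  6: safe
  7: safe
reach 5 via b·tau·b — violates

Answer: INVARIANT VIOLATED at state 5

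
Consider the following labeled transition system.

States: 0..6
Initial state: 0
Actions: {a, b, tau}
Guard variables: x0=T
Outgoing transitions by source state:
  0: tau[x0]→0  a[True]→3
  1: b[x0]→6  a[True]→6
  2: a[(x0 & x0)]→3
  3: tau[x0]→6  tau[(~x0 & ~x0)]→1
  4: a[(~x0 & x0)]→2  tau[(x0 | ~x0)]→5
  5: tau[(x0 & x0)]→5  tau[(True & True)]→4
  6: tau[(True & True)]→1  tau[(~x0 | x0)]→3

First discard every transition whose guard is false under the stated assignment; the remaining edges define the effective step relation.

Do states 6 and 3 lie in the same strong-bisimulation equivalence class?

Answer: NOT BISIMILAR

Analysis:
Bisimulation quotient by refinement:
  P[0] = {{0,1,2,3,4,5,6}}
  P[1] = {{0},{1},{2},{3,4,5,6}}
  P[2] = {{0},{1},{2},{3,4,5},{6}}
  P[3] = {{0},{1},{2},{3},{4,5},{6}}
Fixed point at round 4; 6 class(es).
class of 6: {6}; class of 3: {3}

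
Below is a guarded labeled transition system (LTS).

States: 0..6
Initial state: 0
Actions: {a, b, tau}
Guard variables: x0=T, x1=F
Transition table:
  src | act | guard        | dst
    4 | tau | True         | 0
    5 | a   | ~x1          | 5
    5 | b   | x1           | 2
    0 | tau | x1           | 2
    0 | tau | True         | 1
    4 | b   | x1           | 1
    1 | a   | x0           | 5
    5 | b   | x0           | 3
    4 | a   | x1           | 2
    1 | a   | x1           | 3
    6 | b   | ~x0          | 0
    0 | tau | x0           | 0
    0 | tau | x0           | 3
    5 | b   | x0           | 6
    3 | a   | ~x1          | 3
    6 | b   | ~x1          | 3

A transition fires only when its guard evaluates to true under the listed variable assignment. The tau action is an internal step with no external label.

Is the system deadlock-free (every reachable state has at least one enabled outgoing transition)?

R = {0,1,3,5,6}
  0: tau→0  tau→1  tau→3  [deg 3]
  1: a→5  [deg 1]
  3: a→3  [deg 1]
  5: a→5  b→3  b→6  [deg 3]
  6: b→3  [deg 1]

Answer: DEADLOCK-FREE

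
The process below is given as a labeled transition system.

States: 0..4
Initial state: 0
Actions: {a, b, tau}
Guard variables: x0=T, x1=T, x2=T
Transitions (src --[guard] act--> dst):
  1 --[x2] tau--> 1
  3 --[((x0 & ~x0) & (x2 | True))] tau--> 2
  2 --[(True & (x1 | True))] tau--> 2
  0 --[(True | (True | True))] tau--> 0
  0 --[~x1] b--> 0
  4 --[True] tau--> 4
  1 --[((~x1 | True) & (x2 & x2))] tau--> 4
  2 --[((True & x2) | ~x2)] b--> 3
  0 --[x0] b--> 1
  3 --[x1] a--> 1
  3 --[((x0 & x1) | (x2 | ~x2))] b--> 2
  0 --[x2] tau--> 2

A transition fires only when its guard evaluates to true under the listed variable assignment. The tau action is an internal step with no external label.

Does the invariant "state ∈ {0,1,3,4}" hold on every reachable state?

Answer: INVARIANT VIOLATED at state 2

Working:
Safe = {0,1,3,4}
Reachable = {0,1,2,3,4}
  0: safe
  1: safe
  2: ✗ unsafe
  3: safe
  4: safe
witness against invariant: tau → 2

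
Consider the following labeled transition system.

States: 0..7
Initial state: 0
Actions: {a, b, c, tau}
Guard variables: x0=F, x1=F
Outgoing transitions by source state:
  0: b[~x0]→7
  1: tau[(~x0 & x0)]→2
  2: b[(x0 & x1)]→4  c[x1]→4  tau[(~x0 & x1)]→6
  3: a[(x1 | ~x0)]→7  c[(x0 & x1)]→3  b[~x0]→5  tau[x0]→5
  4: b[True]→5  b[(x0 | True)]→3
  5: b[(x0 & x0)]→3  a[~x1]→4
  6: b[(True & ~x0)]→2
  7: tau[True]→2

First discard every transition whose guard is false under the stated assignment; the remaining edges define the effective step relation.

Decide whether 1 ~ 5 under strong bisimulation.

Bisimulation quotient by refinement:
  π0 = {{0,1,2,3,4,5,6,7}}
  π1 = {{0,4,6},{1,2},{3},{5},{7}}
  π2 = {{0},{1,2},{3},{4},{5},{6},{7}}
Fixed point at round 3; 7 class(es).
[1]={1,2}  [5]={5}

Answer: NOT BISIMILAR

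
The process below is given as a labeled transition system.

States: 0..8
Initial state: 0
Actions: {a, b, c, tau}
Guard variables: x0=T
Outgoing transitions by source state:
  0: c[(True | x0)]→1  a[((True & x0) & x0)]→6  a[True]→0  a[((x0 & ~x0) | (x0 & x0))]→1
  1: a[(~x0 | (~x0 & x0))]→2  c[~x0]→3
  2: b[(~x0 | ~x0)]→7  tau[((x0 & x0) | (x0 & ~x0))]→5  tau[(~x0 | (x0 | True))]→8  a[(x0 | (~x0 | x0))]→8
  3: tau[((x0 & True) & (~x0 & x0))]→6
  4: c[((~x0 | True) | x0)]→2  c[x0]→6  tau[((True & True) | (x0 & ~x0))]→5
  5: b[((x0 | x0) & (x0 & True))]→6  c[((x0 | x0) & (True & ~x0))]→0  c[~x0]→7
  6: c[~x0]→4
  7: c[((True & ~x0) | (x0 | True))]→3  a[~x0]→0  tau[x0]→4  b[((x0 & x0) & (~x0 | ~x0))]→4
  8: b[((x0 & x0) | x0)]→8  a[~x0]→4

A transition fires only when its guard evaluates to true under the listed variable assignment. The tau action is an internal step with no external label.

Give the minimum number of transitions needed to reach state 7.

Layered search for 7:
  Layer 0: {0}
  Layer 1: {1,6}
7 never appears.

Answer: UNREACHABLE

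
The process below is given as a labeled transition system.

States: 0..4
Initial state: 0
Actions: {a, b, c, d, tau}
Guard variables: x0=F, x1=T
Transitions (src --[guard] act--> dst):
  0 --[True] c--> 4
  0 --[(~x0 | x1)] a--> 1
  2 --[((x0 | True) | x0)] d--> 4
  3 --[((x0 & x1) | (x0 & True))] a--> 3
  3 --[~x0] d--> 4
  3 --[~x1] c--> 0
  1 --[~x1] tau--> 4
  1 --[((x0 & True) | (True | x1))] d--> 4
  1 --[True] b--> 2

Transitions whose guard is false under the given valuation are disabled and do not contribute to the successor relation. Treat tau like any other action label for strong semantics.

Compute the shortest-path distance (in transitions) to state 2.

Answer: 2

Trace:
Layered search for 2:
  depth 0: {0}
  depth 1: {1,4}
  depth 2: {2}
2 enters at depth 2; path a·b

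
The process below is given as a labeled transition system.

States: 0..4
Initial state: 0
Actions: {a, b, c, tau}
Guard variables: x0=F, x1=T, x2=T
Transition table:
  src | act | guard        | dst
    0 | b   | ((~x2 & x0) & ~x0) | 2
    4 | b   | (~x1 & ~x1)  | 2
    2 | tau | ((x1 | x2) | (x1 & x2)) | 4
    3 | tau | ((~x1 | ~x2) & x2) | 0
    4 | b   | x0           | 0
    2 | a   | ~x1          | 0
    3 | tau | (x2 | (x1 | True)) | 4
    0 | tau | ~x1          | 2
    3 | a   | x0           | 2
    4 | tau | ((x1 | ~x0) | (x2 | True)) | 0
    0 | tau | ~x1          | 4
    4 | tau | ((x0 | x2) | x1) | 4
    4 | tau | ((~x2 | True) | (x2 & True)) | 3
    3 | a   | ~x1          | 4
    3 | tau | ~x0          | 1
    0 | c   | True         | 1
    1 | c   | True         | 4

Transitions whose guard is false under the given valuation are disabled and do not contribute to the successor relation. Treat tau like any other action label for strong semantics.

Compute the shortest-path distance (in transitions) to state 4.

Layered search for 4:
  depth 0: {0}
  depth 1: {1}
  depth 2: {4}
first hit 4 at d=2 via c·c

Answer: 2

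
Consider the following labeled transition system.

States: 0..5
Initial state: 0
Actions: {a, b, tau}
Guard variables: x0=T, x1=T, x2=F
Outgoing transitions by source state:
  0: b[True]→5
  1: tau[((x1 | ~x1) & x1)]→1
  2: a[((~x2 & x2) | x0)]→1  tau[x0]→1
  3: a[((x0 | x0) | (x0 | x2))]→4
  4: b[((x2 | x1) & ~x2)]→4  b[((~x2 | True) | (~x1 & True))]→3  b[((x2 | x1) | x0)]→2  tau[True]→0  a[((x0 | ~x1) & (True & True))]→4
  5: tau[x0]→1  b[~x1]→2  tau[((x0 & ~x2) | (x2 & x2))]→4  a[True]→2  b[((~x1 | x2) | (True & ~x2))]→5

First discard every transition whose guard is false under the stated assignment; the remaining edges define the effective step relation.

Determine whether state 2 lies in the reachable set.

Guard filter leaves 14 enabled edge(s).
Layer 0: {0}
Layer 1: {5}  now seen {0,5}
Layer 2: {1,2,4}  now seen {0,1,2,4,5}
Layer 3: {3}  now seen {0,1,2,3,4,5}
Reachable = {0,1,2,3,4,5}
trace reaching 2: b·a

Answer: REACHABLE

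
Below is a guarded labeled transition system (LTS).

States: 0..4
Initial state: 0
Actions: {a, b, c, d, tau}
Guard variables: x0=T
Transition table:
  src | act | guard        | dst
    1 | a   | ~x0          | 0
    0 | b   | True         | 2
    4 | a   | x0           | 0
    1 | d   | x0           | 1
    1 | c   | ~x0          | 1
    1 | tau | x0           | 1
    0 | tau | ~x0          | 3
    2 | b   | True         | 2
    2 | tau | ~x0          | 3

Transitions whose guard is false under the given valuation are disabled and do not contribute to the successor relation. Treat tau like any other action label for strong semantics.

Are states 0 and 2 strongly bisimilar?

Answer: BISIMILAR

Working:
Bisimulation quotient by refinement:
  P[0] = {{0,1,2,3,4}}
  P[1] = {{0,2},{1},{3},{4}}
Fixed point at round 2; 4 class(es).
0∈{0,2}, 2∈{0,2}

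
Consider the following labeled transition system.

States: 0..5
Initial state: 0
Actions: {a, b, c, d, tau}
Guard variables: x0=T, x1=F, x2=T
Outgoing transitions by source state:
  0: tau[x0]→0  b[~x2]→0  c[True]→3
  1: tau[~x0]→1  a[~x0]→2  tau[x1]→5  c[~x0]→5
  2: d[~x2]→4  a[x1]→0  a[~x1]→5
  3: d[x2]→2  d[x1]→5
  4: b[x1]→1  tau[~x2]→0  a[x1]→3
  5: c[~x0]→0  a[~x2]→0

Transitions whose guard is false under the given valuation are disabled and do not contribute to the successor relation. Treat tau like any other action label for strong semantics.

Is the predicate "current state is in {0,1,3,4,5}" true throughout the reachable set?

Answer: INVARIANT VIOLATED at state 2

Trace:
Inv-set: {0,1,3,4,5}
R = {0,2,3,5}
  0: ✓
  2: ✗ unsafe
  3: ✓
  5: ✓
reach 2 via c·d — violates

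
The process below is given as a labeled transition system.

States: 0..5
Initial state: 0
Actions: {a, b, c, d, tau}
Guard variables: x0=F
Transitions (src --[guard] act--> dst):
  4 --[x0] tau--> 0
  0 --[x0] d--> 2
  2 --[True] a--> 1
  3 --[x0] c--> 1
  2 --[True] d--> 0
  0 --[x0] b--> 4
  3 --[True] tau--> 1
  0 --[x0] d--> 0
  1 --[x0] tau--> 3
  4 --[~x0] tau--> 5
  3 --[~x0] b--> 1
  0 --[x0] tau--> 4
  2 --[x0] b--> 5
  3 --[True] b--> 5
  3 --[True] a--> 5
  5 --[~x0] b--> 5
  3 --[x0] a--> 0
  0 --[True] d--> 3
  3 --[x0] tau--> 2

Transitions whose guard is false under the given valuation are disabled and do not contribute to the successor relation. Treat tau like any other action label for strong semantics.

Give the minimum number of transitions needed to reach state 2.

Answer: UNREACHABLE

Working:
BFS to 2:
  L0 = {0}
  L1 = {3}
  L2 = {1,5}
2 never appears.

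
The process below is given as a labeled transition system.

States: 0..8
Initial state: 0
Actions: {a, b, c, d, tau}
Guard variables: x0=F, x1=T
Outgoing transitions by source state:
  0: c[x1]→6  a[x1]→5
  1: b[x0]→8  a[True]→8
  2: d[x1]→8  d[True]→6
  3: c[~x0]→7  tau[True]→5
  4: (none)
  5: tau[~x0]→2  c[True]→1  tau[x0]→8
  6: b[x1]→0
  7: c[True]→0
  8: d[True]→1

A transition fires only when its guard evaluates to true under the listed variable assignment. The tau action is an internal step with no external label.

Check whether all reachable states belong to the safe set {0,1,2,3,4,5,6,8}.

Inv-set: {0,1,2,3,4,5,6,8}
Reach set: {0,1,2,5,6,8}
  0: ok
  1: ok
  2: ok
  5: ok
  6: ok
  8: ok

Answer: INVARIANT HOLDS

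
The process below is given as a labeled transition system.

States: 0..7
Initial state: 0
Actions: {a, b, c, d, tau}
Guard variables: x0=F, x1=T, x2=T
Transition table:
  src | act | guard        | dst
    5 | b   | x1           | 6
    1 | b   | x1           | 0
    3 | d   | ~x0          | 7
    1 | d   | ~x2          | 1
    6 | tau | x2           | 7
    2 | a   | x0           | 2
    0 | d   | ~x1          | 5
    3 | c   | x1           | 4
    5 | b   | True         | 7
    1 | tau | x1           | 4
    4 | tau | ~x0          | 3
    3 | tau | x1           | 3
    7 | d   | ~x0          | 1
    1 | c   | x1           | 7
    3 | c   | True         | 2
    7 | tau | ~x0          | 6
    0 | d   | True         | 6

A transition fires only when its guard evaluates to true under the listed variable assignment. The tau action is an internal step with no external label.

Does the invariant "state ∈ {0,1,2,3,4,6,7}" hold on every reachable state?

Inv-set: {0,1,2,3,4,6,7}
Reachable = {0,1,2,3,4,6,7}
  0: ok
  1: ok
  2: ok
  3: ok
  4: ok
  6: ok
  7: ok

Answer: INVARIANT HOLDS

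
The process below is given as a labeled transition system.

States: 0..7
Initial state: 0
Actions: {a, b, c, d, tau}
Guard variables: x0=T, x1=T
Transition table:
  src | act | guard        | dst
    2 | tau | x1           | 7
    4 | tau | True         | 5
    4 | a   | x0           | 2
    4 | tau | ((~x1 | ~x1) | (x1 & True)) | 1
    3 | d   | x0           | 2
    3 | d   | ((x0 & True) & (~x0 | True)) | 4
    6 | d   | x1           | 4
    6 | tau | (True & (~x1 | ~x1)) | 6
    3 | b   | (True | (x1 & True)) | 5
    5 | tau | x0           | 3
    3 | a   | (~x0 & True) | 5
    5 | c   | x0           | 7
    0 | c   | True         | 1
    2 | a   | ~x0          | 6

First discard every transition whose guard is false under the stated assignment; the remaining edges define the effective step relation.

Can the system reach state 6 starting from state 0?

After dropping false guards: 11 live edges.
depth 0: {0}
depth 1: {1}  total {0,1}
Reachable = {0,1}

Answer: UNREACHABLE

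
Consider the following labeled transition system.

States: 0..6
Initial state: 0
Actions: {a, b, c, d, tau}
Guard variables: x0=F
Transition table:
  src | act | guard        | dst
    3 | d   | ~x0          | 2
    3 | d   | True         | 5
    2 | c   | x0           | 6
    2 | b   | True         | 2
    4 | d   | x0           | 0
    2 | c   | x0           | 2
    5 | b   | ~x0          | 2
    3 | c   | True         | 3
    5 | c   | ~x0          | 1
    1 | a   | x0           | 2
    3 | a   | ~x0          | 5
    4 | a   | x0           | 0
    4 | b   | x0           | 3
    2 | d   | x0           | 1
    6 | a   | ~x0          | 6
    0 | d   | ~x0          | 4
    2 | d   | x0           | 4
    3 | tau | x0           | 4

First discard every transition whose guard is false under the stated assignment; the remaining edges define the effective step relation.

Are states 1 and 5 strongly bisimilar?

Answer: NOT BISIMILAR

Working:
Compute ~ classes (split until stable):
  round 0: {{0,1,2,3,4,5,6}}
  round 1: {{0},{1,4},{2},{3},{5},{6}}
Fixed point at round 2; 6 class(es).
[1]={1,4}  [5]={5}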